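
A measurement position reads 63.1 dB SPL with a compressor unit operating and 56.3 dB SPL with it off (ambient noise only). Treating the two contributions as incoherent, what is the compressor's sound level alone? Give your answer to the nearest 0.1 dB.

62.1 dB SPL

Background correction is a power subtraction:
L_src = 10·log₁₀(10^(63.1/10) − 10^(56.3/10)) = 10·log₁₀(1615000) = 62.1 dB SPL.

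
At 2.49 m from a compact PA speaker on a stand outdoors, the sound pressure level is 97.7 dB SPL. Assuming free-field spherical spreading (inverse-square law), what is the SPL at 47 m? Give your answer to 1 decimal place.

72.2 dB SPL

Free-field point source: level drops by 20·log₁₀ of the distance ratio.
ΔL = −20·log₁₀(47/2.49) = -25.52 dB, so L₂ = 97.7 + (-25.52) = 72.2 dB SPL.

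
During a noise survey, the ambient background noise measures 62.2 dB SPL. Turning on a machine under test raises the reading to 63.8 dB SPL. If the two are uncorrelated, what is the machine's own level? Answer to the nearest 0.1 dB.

58.7 dB SPL

Remove the background by subtracting linear intensities:
L_src = 10·log₁₀(10^(63.8/10) − 10^(62.2/10)) = 10·log₁₀(739200) = 58.7 dB SPL.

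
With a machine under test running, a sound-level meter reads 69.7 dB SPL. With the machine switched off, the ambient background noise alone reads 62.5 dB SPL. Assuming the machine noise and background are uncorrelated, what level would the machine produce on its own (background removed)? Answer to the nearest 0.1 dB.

Background correction is a power subtraction:
L_src = 10·log₁₀(10^(69.7/10) − 10^(62.5/10)) = 10·log₁₀(7554000) = 68.8 dB SPL.

68.8 dB SPL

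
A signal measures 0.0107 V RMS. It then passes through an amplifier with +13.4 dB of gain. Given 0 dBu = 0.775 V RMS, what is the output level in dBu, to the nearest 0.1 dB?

-23.8 dBu

Input level: 20·log₁₀(0.0107/0.775) = -37.20 dBu.
Output: -37.20 + 13.4 = -23.8 dBu.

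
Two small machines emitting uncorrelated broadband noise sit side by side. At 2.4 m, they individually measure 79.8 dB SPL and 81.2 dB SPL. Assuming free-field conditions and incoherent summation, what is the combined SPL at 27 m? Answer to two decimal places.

Combined at 2.4 m: 10·log₁₀(10^(79.8/10)+10^(81.2/10)) = 83.566 dB SPL.
Then apply −20·log₁₀(27/2.4) = -21.023 dB → 62.54 dB SPL.

62.54 dB SPL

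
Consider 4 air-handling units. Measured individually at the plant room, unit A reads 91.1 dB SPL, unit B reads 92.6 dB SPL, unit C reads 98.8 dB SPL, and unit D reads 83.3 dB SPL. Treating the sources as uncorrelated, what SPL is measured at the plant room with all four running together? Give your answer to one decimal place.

100.4 dB SPL

Add the sources as powers (linear), then convert back to dB:
L_total = 10·log₁₀(10^(91.1/10) + 10^(92.6/10) + 10^(98.8/10) + 10^(83.3/10)) = 10·log₁₀(10908000000) = 100.4 dB SPL.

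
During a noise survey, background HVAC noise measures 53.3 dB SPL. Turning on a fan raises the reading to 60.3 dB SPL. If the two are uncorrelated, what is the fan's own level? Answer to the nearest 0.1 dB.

Subtract intensities: L_src = 10·log₁₀(10^(L_total/10) − 10^(L_bg/10)).
L_src = 10·log₁₀(10^(60.3/10) − 10^(53.3/10)) = 10·log₁₀(857700) = 59.3 dB SPL.

59.3 dB SPL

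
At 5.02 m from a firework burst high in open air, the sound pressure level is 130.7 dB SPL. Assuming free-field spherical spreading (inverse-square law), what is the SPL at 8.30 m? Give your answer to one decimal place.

126.3 dB SPL

For a point source in a free field, ΔL = −20·log₁₀(d₂/d₁).
ΔL = −20·log₁₀(8.30/5.02) = -4.37 dB, so L₂ = 130.7 + (-4.37) = 126.3 dB SPL.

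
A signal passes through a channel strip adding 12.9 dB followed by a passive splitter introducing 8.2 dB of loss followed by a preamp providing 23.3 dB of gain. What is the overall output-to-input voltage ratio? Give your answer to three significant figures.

Net gain = 12.9 + (−8.2) + 23.3 = 28.0 dB.
Voltage ratio = 10^(28.0/20) = 25.1.

25.1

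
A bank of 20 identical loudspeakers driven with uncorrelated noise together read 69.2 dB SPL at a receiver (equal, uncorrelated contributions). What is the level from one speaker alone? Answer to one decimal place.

20 equal incoherent sources add 10·log₁₀(20) = 13.01 dB over one source.
L_one = 69.2 − 13.01 = 56.2 dB SPL.

56.2 dB SPL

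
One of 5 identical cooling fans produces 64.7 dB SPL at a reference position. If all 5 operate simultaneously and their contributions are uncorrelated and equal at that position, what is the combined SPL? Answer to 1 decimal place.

5 equal incoherent sources raise the level by 10·log₁₀(5) = 6.99 dB.
L_total = 64.7 + 6.99 = 71.7 dB SPL.

71.7 dB SPL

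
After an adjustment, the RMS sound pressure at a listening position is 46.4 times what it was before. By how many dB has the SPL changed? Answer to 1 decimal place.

33.3 dB

Sound pressure is an amplitude quantity: ΔL = 20·log₁₀(p₂/p₁).
20·log₁₀(46.4) = 33.3 dB.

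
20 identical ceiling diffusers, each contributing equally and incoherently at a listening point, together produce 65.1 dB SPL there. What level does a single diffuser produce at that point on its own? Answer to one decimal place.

52.1 dB SPL

20 equal incoherent sources add 10·log₁₀(20) = 13.01 dB over one source.
L_one = 65.1 − 13.01 = 52.1 dB SPL.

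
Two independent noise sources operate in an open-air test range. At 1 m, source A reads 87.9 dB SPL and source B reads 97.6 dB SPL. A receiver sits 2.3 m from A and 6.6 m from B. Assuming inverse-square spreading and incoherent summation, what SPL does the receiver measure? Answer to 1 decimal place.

84.0 dB SPL

At the listener: L_A = 87.9 − 20·log₁₀(2.3) = 80.67 dB; L_B = 97.6 − 20·log₁₀(6.6) = 81.21 dB.
Combined: 10·log₁₀(10^(80.67/10)+10^(81.21/10)) = 84.0 dB SPL.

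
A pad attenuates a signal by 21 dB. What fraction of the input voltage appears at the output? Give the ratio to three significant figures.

Voltage ratio = 10^(dB/20).
10^(-21/20) = 10^(-1.050) = 0.0891.

0.0891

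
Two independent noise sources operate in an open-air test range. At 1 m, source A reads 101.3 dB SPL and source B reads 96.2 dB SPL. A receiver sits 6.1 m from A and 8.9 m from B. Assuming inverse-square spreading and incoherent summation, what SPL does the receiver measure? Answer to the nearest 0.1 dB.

At the listener: L_A = 101.3 − 20·log₁₀(6.1) = 85.59 dB; L_B = 96.2 − 20·log₁₀(8.9) = 77.21 dB.
Combined: 10·log₁₀(10^(85.59/10)+10^(77.21/10)) = 86.2 dB SPL.

86.2 dB SPL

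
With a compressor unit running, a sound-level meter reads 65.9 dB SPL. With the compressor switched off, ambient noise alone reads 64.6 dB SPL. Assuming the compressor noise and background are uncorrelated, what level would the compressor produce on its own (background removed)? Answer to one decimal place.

60.0 dB SPL

Background correction is a power subtraction:
L_src = 10·log₁₀(10^(65.9/10) − 10^(64.6/10)) = 10·log₁₀(1006000) = 60.0 dB SPL.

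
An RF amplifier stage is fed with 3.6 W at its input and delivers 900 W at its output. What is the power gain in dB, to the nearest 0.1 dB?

For a power ratio, dB = 10·log₁₀(P₂/P₁).
10·log₁₀(900/3.6) = 10·log₁₀(250.0) = 24.0 dB.

24.0 dB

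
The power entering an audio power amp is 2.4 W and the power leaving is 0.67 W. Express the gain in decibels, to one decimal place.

For a power ratio, dB = 10·log₁₀(P₂/P₁).
10·log₁₀(0.67/2.4) = 10·log₁₀(0.2792) = -5.5 dB.

-5.5 dB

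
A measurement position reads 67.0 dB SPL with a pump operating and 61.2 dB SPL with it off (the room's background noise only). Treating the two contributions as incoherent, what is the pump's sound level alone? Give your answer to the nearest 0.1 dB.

Subtract intensities: L_src = 10·log₁₀(10^(L_total/10) − 10^(L_bg/10)).
L_src = 10·log₁₀(10^(67.0/10) − 10^(61.2/10)) = 10·log₁₀(3694000) = 65.7 dB SPL.

65.7 dB SPL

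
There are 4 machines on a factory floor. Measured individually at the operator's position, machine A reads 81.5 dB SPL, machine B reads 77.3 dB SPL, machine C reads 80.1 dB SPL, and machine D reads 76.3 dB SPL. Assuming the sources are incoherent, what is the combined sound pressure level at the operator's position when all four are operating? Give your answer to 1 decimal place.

Add the sources as powers (linear), then convert back to dB:
L_total = 10·log₁₀(10^(81.5/10) + 10^(77.3/10) + 10^(80.1/10) + 10^(76.3/10)) = 10·log₁₀(339900000) = 85.3 dB SPL.

85.3 dB SPL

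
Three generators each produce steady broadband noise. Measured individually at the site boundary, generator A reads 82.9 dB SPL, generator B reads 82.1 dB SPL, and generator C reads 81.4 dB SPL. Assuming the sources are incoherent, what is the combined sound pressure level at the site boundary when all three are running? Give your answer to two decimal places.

Add the sources as powers (linear), then convert back to dB:
L_total = 10·log₁₀(10^(82.9/10) + 10^(82.1/10) + 10^(81.4/10)) = 10·log₁₀(495200000) = 86.95 dB SPL.

86.95 dB SPL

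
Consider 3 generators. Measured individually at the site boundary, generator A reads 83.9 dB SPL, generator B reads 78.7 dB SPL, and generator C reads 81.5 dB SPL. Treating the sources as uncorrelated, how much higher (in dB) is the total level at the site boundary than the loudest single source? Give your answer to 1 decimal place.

2.7 dB

Uncorrelated sources add in intensity (power), not in dB.
L_total = 10·log₁₀(10^(83.9/10) + 10^(78.7/10) + 10^(81.5/10)) = 86.64 dB SPL.
Excess over the loudest (83.9 dB): 86.64 − 83.9 = 2.7 dB.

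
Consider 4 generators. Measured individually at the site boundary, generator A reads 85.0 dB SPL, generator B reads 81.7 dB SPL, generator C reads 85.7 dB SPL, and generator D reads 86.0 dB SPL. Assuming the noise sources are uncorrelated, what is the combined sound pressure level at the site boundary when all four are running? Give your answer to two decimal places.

Incoherent sources sum as intensities:
L_total = 10·log₁₀(10^(85.0/10) + 10^(81.7/10) + 10^(85.7/10) + 10^(86.0/10)) = 10·log₁₀(1234000000) = 90.91 dB SPL.

90.91 dB SPL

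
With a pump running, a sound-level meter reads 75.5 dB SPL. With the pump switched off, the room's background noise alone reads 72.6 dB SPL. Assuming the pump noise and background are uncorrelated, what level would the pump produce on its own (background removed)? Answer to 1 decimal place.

Background correction is a power subtraction:
L_src = 10·log₁₀(10^(75.5/10) − 10^(72.6/10)) = 10·log₁₀(17280000) = 72.4 dB SPL.

72.4 dB SPL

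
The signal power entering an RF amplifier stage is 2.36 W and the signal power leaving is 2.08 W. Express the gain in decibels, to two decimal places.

Power is a power quantity, so gain = 10·log₁₀(P_out/P_in).
10·log₁₀(2.08/2.36) = 10·log₁₀(0.8814) = -0.55 dB.

-0.55 dB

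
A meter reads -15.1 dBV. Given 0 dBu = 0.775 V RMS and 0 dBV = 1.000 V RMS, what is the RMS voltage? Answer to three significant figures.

V = 1.000 V × 10^(-15.1/20).
= 1.000 × 0.1758 = 0.176 V.

0.176 V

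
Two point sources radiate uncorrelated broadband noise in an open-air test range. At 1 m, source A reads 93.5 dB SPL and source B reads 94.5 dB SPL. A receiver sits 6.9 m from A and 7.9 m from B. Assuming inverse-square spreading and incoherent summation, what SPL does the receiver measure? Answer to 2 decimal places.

At the listener: L_A = 93.5 − 20·log₁₀(6.9) = 76.723 dB; L_B = 94.5 − 20·log₁₀(7.9) = 76.547 dB.
Combined: 10·log₁₀(10^(76.723/10)+10^(76.547/10)) = 79.65 dB SPL.

79.65 dB SPL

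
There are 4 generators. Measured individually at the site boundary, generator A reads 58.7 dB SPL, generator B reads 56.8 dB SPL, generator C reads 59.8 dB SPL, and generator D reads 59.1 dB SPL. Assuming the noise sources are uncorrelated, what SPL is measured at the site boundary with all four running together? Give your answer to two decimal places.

Incoherent sources sum as intensities:
L_total = 10·log₁₀(10^(58.7/10) + 10^(56.8/10) + 10^(59.8/10) + 10^(59.1/10)) = 10·log₁₀(2988000) = 64.75 dB SPL.

64.75 dB SPL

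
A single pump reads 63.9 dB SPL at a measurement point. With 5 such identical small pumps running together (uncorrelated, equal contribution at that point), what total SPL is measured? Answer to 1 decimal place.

70.9 dB SPL

5 equal incoherent sources raise the level by 10·log₁₀(5) = 6.99 dB.
L_total = 63.9 + 6.99 = 70.9 dB SPL.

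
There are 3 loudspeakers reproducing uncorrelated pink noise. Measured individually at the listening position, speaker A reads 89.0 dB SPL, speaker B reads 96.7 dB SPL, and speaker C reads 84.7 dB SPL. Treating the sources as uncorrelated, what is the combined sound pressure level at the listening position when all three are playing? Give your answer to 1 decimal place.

97.6 dB SPL

Add the sources as powers (linear), then convert back to dB:
L_total = 10·log₁₀(10^(89.0/10) + 10^(96.7/10) + 10^(84.7/10)) = 10·log₁₀(5767000000) = 97.6 dB SPL.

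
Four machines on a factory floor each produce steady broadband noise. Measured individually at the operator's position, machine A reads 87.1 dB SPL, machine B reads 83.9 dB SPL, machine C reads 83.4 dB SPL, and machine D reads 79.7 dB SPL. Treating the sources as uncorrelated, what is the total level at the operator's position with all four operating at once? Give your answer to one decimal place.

90.3 dB SPL

Uncorrelated sources add in intensity (power), not in dB.
L_total = 10·log₁₀(10^(87.1/10) + 10^(83.9/10) + 10^(83.4/10) + 10^(79.7/10)) = 10·log₁₀(1070000000) = 90.3 dB SPL.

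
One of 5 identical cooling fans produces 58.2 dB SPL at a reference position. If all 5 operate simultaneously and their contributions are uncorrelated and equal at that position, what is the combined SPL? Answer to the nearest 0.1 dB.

65.2 dB SPL

5 equal incoherent sources raise the level by 10·log₁₀(5) = 6.99 dB.
L_total = 58.2 + 6.99 = 65.2 dB SPL.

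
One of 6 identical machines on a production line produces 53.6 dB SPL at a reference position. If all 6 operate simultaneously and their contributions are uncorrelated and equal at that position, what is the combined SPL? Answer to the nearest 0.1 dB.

61.4 dB SPL

6 equal incoherent sources raise the level by 10·log₁₀(6) = 7.78 dB.
L_total = 53.6 + 7.78 = 61.4 dB SPL.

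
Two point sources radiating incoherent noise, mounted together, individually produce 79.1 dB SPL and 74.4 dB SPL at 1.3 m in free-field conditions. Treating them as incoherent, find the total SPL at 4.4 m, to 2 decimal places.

69.78 dB SPL

Combined at 1.3 m: 10·log₁₀(10^(79.1/10)+10^(74.4/10)) = 80.367 dB SPL.
Then apply −20·log₁₀(4.4/1.3) = -10.590 dB → 69.78 dB SPL.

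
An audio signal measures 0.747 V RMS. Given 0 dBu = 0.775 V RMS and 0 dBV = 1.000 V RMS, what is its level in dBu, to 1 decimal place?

-0.3 dBu

dBu = 20·log₁₀(V / 0.775 V).
20·log₁₀(0.747/0.775) = -0.3 dBu.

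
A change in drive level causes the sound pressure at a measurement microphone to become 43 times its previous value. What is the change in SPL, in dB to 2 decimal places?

SPL change from a pressure ratio uses the 20·log₁₀ form:
20·log₁₀(43) = 32.67 dB.

32.67 dB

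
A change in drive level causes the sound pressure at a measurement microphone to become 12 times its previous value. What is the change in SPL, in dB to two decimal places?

21.58 dB

SPL change from a pressure ratio uses the 20·log₁₀ form:
20·log₁₀(12) = 21.58 dB.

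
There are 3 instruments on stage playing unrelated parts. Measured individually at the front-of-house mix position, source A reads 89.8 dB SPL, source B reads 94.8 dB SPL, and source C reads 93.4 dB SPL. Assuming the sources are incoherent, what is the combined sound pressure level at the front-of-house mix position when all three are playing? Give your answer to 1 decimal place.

Uncorrelated sources add in intensity (power), not in dB.
L_total = 10·log₁₀(10^(89.8/10) + 10^(94.8/10) + 10^(93.4/10)) = 10·log₁₀(6163000000) = 97.9 dB SPL.

97.9 dB SPL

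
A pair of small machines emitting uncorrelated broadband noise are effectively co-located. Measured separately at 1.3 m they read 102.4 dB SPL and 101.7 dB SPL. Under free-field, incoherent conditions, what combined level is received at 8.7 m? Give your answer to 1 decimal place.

88.6 dB SPL

Combined at 1.3 m: 10·log₁₀(10^(102.4/10)+10^(101.7/10)) = 105.07 dB SPL.
Then apply −20·log₁₀(8.7/1.3) = -16.51 dB → 88.6 dB SPL.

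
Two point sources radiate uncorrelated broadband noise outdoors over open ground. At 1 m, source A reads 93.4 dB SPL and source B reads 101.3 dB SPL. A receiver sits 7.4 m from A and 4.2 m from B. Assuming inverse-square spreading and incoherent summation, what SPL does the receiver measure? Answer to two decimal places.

At the listener: L_A = 93.4 − 20·log₁₀(7.4) = 76.015 dB; L_B = 101.3 − 20·log₁₀(4.2) = 88.835 dB.
Combined: 10·log₁₀(10^(76.015/10)+10^(88.835/10)) = 89.06 dB SPL.

89.06 dB SPL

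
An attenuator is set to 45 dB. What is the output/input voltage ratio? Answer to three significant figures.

0.00562

Voltage ratio = 10^(dB/20).
10^(-45/20) = 10^(-2.250) = 0.00562.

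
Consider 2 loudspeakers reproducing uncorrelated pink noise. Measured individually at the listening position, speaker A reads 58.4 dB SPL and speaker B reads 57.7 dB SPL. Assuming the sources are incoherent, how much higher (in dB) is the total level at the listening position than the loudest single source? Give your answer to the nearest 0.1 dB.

2.7 dB

Incoherent sources sum as intensities:
L_total = 10·log₁₀(10^(58.4/10) + 10^(57.7/10)) = 61.07 dB SPL.
Excess over the loudest (58.4 dB): 61.07 − 58.4 = 2.7 dB.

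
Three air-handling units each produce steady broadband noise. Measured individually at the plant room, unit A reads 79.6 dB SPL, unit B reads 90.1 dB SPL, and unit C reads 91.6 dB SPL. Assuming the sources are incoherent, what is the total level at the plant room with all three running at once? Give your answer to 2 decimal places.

94.08 dB SPL

Incoherent sources sum as intensities:
L_total = 10·log₁₀(10^(79.6/10) + 10^(90.1/10) + 10^(91.6/10)) = 10·log₁₀(2560000000) = 94.08 dB SPL.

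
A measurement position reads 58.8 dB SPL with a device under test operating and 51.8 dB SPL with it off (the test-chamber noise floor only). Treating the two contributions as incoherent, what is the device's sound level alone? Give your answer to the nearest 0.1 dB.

Background correction is a power subtraction:
L_src = 10·log₁₀(10^(58.8/10) − 10^(51.8/10)) = 10·log₁₀(607200) = 57.8 dB SPL.

57.8 dB SPL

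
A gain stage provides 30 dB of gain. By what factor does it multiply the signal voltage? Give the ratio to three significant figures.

Voltage ratio = 10^(dB/20).
10^(30/20) = 10^(1.500) = 31.6.

31.6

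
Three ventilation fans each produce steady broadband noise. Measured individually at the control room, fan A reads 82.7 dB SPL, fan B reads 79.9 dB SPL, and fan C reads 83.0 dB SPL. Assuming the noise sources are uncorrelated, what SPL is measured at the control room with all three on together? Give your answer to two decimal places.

Uncorrelated sources add in intensity (power), not in dB.
L_total = 10·log₁₀(10^(82.7/10) + 10^(79.9/10) + 10^(83.0/10)) = 10·log₁₀(483500000) = 86.84 dB SPL.

86.84 dB SPL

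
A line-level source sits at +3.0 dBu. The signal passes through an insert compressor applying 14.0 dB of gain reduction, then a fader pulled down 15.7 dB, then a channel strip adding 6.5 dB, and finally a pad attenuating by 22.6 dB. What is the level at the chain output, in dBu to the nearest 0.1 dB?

-42.8 dBu

In dB, series stages simply add:
+3.0 − 14.0 − 15.7 + 6.5 − 22.6 = -42.8 dBu.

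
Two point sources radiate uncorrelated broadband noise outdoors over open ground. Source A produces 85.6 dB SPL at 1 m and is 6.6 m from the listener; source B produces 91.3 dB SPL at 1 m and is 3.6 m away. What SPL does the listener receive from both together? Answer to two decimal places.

At the listener: L_A = 85.6 − 20·log₁₀(6.6) = 69.209 dB; L_B = 91.3 − 20·log₁₀(3.6) = 80.174 dB.
Combined: 10·log₁₀(10^(69.209/10)+10^(80.174/10)) = 80.51 dB SPL.

80.51 dB SPL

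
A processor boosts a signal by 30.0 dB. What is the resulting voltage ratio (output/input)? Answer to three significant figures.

31.6

Voltage ratio = 10^(dB/20).
10^(30.0/20) = 10^(1.500) = 31.6.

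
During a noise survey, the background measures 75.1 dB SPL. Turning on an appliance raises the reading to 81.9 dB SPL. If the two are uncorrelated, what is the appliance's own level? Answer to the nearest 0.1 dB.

Background correction is a power subtraction:
L_src = 10·log₁₀(10^(81.9/10) − 10^(75.1/10)) = 10·log₁₀(122500000) = 80.9 dB SPL.

80.9 dB SPL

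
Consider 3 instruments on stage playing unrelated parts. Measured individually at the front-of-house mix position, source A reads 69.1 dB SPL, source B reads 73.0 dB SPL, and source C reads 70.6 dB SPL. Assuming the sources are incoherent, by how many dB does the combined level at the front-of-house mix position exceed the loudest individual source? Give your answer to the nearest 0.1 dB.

Add the sources as powers (linear), then convert back to dB:
L_total = 10·log₁₀(10^(69.1/10) + 10^(73.0/10) + 10^(70.6/10)) = 75.97 dB SPL.
Excess over the loudest (73.0 dB): 75.97 − 73.0 = 3.0 dB.

3.0 dB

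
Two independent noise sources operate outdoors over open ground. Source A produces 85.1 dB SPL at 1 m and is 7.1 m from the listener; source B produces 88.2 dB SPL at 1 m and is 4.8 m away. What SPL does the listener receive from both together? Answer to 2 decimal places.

At the listener: L_A = 85.1 − 20·log₁₀(7.1) = 68.075 dB; L_B = 88.2 − 20·log₁₀(4.8) = 74.575 dB.
Combined: 10·log₁₀(10^(68.075/10)+10^(74.575/10)) = 75.45 dB SPL.

75.45 dB SPL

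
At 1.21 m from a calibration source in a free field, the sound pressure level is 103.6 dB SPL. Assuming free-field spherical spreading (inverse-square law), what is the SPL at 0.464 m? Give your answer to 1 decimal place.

Inverse-square spreading gives ΔL = −20·log₁₀(d₂/d₁).
ΔL = −20·log₁₀(0.464/1.21) = 8.33 dB, so L₂ = 103.6 + (8.33) = 111.9 dB SPL.

111.9 dB SPL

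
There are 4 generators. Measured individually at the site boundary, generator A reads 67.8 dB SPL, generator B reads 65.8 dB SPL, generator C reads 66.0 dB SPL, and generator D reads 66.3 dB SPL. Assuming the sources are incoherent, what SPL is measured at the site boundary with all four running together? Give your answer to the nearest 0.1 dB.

Uncorrelated sources add in intensity (power), not in dB.
L_total = 10·log₁₀(10^(67.8/10) + 10^(65.8/10) + 10^(66.0/10) + 10^(66.3/10)) = 10·log₁₀(18070000) = 72.6 dB SPL.

72.6 dB SPL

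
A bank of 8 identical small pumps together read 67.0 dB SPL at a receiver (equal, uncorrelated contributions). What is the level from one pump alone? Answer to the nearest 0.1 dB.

58.0 dB SPL

8 equal incoherent sources add 10·log₁₀(8) = 9.03 dB over one source.
L_one = 67.0 − 9.03 = 58.0 dB SPL.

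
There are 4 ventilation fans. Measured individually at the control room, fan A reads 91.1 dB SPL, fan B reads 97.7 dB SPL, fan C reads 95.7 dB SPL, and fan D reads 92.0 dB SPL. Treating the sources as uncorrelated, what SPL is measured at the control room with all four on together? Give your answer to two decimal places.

100.96 dB SPL

Add the sources as powers (linear), then convert back to dB:
L_total = 10·log₁₀(10^(91.1/10) + 10^(97.7/10) + 10^(95.7/10) + 10^(92.0/10)) = 10·log₁₀(12477000000) = 100.96 dB SPL.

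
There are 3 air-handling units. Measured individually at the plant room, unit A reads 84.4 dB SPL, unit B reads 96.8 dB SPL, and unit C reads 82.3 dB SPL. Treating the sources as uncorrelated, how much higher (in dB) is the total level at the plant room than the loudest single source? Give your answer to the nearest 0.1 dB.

0.4 dB

Uncorrelated sources add in intensity (power), not in dB.
L_total = 10·log₁₀(10^(84.4/10) + 10^(96.8/10) + 10^(82.3/10)) = 97.19 dB SPL.
Excess over the loudest (96.8 dB): 97.19 − 96.8 = 0.4 dB.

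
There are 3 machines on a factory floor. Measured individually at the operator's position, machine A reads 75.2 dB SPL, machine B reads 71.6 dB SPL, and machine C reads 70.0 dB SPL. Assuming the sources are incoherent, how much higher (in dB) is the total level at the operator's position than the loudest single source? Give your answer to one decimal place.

2.4 dB

Incoherent sources sum as intensities:
L_total = 10·log₁₀(10^(75.2/10) + 10^(71.6/10) + 10^(70.0/10)) = 77.60 dB SPL.
Excess over the loudest (75.2 dB): 77.60 − 75.2 = 2.4 dB.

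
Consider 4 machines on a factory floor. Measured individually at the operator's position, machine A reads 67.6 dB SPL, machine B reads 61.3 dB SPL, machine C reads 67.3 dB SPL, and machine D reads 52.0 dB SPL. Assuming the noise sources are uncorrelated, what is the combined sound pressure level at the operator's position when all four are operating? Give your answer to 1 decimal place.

Uncorrelated sources add in intensity (power), not in dB.
L_total = 10·log₁₀(10^(67.6/10) + 10^(61.3/10) + 10^(67.3/10) + 10^(52.0/10)) = 10·log₁₀(12630000) = 71.0 dB SPL.

71.0 dB SPL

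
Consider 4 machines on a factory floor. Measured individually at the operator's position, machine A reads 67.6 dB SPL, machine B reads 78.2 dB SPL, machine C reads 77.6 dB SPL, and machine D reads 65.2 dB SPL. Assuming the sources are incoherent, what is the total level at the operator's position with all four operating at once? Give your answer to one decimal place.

Incoherent sources sum as intensities:
L_total = 10·log₁₀(10^(67.6/10) + 10^(78.2/10) + 10^(77.6/10) + 10^(65.2/10)) = 10·log₁₀(132700000) = 81.2 dB SPL.

81.2 dB SPL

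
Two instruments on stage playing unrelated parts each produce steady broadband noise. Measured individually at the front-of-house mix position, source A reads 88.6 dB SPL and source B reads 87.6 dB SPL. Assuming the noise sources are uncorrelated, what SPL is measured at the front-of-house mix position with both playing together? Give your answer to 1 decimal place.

91.1 dB SPL

Uncorrelated sources add in intensity (power), not in dB.
L_total = 10·log₁₀(10^(88.6/10) + 10^(87.6/10)) = 10·log₁₀(1300000000) = 91.1 dB SPL.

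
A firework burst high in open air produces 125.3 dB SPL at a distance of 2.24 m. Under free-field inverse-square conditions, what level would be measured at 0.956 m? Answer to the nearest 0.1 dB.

132.7 dB SPL

Free-field point source: level drops by 20·log₁₀ of the distance ratio.
ΔL = −20·log₁₀(0.956/2.24) = 7.40 dB, so L₂ = 125.3 + (7.40) = 132.7 dB SPL.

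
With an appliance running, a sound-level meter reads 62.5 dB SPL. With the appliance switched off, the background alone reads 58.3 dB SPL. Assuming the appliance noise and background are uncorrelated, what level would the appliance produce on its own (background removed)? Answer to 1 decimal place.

60.4 dB SPL

Background correction is a power subtraction:
L_src = 10·log₁₀(10^(62.5/10) − 10^(58.3/10)) = 10·log₁₀(1102000) = 60.4 dB SPL.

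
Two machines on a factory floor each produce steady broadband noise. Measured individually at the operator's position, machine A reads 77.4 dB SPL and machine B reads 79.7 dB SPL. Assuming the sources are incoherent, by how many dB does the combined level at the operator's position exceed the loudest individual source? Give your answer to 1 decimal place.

2.0 dB

Add the sources as powers (linear), then convert back to dB:
L_total = 10·log₁₀(10^(77.4/10) + 10^(79.7/10)) = 81.71 dB SPL.
Excess over the loudest (79.7 dB): 81.71 − 79.7 = 2.0 dB.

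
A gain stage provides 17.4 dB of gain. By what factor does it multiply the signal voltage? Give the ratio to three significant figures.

7.41

Voltage ratio = 10^(dB/20).
10^(17.4/20) = 10^(0.8700) = 7.41.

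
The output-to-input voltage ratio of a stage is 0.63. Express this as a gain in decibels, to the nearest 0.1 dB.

-4.0 dB

Voltage is an amplitude quantity, so gain = 20·log₁₀(V_out/V_in).
20·log₁₀(0.63) = -4.0 dB.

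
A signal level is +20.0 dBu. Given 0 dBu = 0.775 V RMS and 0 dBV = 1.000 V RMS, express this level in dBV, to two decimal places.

The offset between the scales is 20·log₁₀(0.775/1.000) = −2.214 dB.
So dBV = +20.0 − 2.214 = +17.79 dBV.

+17.79 dBV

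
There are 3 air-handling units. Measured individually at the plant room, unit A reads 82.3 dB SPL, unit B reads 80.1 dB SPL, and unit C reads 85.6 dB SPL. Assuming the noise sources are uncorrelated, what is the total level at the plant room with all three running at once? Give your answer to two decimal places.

88.03 dB SPL

Incoherent sources sum as intensities:
L_total = 10·log₁₀(10^(82.3/10) + 10^(80.1/10) + 10^(85.6/10)) = 10·log₁₀(635200000) = 88.03 dB SPL.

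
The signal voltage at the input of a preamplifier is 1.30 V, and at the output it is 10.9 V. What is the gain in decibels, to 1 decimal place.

Voltage ratio → dB uses the 20·log₁₀ form:
20·log₁₀(10.9/1.30) = 20·log₁₀(8.385) = 18.5 dB.

18.5 dB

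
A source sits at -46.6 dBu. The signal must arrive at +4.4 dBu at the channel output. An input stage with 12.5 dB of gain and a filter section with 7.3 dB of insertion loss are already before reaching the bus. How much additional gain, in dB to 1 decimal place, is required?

The required make-up gain is the shortfall in the dB sum.
G = +4.4 − (-46.6) − 12.5 + 7.3 = 45.8 dB.

45.8 dB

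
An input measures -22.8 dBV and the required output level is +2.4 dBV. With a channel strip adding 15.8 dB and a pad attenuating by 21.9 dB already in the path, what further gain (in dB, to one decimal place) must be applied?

31.3 dB

The required make-up gain is the shortfall in the dB sum.
G = +2.4 − (-22.8) − 15.8 + 21.9 = 31.3 dB.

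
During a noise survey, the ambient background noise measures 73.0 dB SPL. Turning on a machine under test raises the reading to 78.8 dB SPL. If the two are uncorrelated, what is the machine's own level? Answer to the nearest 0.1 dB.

Remove the background by subtracting linear intensities:
L_src = 10·log₁₀(10^(78.8/10) − 10^(73.0/10)) = 10·log₁₀(55910000) = 77.5 dB SPL.

77.5 dB SPL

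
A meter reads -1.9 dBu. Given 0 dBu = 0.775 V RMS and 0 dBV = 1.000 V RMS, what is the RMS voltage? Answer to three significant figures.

0.623 V

V = 0.775 V × 10^(-1.9/20).
= 0.775 × 0.8035 = 0.623 V.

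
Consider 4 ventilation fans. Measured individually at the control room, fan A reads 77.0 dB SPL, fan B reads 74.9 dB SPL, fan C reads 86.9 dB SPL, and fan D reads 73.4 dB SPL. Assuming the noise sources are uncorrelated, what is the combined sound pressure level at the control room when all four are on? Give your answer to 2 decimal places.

Uncorrelated sources add in intensity (power), not in dB.
L_total = 10·log₁₀(10^(77.0/10) + 10^(74.9/10) + 10^(86.9/10) + 10^(73.4/10)) = 10·log₁₀(592700000) = 87.73 dB SPL.

87.73 dB SPL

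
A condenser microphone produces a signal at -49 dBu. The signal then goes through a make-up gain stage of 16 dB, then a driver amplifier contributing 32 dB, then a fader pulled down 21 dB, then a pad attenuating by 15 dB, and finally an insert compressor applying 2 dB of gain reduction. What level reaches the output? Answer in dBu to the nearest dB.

Gain stages sum in dB:
-49 + 16 + 32 − 21 − 15 − 2 = -39 dBu.

-39 dBu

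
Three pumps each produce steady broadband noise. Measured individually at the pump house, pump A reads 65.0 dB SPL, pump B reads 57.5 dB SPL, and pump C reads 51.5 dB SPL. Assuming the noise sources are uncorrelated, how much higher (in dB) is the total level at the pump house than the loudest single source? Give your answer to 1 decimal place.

0.9 dB

Uncorrelated sources add in intensity (power), not in dB.
L_total = 10·log₁₀(10^(65.0/10) + 10^(57.5/10) + 10^(51.5/10)) = 65.87 dB SPL.
Excess over the loudest (65.0 dB): 65.87 − 65.0 = 0.9 dB.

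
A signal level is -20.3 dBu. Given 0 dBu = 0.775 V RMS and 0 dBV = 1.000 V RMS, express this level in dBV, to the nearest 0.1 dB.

The offset between the scales is 20·log₁₀(0.775/1.000) = −2.214 dB.
So dBV = -20.3 − 2.214 = -22.5 dBV.

-22.5 dBV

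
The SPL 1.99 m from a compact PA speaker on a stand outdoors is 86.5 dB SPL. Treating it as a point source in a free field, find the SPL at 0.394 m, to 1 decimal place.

Inverse-square spreading gives ΔL = −20·log₁₀(d₂/d₁).
ΔL = −20·log₁₀(0.394/1.99) = 14.07 dB, so L₂ = 86.5 + (14.07) = 100.6 dB SPL.

100.6 dB SPL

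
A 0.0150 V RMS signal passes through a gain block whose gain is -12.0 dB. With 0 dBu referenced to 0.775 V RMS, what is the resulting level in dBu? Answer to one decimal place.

Input level: 20·log₁₀(0.0150/0.775) = -34.26 dBu.
Output: -34.26 − 12.0 = -46.3 dBu.

-46.3 dBu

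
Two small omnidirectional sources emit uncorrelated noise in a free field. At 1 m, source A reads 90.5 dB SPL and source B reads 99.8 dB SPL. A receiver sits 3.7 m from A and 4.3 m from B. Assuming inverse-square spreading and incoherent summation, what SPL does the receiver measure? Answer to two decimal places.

At the listener: L_A = 90.5 − 20·log₁₀(3.7) = 79.136 dB; L_B = 99.8 − 20·log₁₀(4.3) = 87.131 dB.
Combined: 10·log₁₀(10^(79.136/10)+10^(87.131/10)) = 87.77 dB SPL.

87.77 dB SPL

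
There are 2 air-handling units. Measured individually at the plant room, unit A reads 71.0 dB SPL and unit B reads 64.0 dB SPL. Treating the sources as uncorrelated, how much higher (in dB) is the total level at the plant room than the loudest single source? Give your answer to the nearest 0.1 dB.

Uncorrelated sources add in intensity (power), not in dB.
L_total = 10·log₁₀(10^(71.0/10) + 10^(64.0/10)) = 71.79 dB SPL.
Excess over the loudest (71.0 dB): 71.79 − 71.0 = 0.8 dB.

0.8 dB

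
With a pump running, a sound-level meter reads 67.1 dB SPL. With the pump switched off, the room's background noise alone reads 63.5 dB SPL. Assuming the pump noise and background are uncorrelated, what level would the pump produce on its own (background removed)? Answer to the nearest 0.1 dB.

Subtract intensities: L_src = 10·log₁₀(10^(L_total/10) − 10^(L_bg/10)).
L_src = 10·log₁₀(10^(67.1/10) − 10^(63.5/10)) = 10·log₁₀(2890000) = 64.6 dB SPL.

64.6 dB SPL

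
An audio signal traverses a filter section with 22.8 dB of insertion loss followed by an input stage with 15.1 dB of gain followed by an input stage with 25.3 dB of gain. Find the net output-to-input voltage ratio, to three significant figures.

7.59

Net gain = (−22.8) + 15.1 + 25.3 = 17.6 dB.
Voltage ratio = 10^(17.6/20) = 7.59.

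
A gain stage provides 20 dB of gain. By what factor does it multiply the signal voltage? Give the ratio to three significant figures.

Voltage ratio = 10^(dB/20).
10^(20/20) = 10^(1.000) = 10.0.

10.0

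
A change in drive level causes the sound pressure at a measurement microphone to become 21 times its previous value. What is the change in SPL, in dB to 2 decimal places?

26.44 dB

SPL change from a pressure ratio uses the 20·log₁₀ form:
20·log₁₀(21) = 26.44 dB.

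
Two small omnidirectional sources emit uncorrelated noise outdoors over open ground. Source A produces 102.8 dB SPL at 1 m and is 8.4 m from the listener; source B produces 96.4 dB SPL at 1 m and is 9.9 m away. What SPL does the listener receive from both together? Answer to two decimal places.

84.98 dB SPL

At the listener: L_A = 102.8 − 20·log₁₀(8.4) = 84.314 dB; L_B = 96.4 − 20·log₁₀(9.9) = 76.487 dB.
Combined: 10·log₁₀(10^(84.314/10)+10^(76.487/10)) = 84.98 dB SPL.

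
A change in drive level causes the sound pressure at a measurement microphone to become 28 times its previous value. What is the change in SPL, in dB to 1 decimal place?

Sound pressure is an amplitude quantity: ΔL = 20·log₁₀(p₂/p₁).
20·log₁₀(28) = 28.9 dB.

28.9 dB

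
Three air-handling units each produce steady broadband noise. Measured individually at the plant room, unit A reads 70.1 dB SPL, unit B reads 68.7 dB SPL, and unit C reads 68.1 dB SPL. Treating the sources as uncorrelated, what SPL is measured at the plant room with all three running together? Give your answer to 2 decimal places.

Uncorrelated sources add in intensity (power), not in dB.
L_total = 10·log₁₀(10^(70.1/10) + 10^(68.7/10) + 10^(68.1/10)) = 10·log₁₀(24100000) = 73.82 dB SPL.

73.82 dB SPL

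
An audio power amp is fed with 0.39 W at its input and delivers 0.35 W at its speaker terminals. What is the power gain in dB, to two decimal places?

-0.47 dB

For a power ratio, dB = 10·log₁₀(P₂/P₁).
10·log₁₀(0.35/0.39) = 10·log₁₀(0.8974) = -0.47 dB.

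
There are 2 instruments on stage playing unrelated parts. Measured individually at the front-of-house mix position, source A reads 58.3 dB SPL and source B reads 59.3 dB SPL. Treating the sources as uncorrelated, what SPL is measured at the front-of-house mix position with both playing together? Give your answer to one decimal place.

Incoherent sources sum as intensities:
L_total = 10·log₁₀(10^(58.3/10) + 10^(59.3/10)) = 10·log₁₀(1527000) = 61.8 dB SPL.

61.8 dB SPL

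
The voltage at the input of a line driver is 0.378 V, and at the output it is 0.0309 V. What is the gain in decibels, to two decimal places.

Voltage ratio → dB uses the 20·log₁₀ form:
20·log₁₀(0.0309/0.378) = 20·log₁₀(0.08175) = -21.75 dB.

-21.75 dB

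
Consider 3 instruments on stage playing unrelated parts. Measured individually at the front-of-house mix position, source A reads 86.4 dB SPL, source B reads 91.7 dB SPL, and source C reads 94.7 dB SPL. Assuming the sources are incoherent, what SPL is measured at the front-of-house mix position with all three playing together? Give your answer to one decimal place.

96.9 dB SPL

Add the sources as powers (linear), then convert back to dB:
L_total = 10·log₁₀(10^(86.4/10) + 10^(91.7/10) + 10^(94.7/10)) = 10·log₁₀(4867000000) = 96.9 dB SPL.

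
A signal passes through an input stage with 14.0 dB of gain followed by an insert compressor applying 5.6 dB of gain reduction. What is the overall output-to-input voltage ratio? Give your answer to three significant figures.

2.63

Net gain = 14.0 + (−5.6) = 8.4 dB.
Voltage ratio = 10^(8.4/20) = 2.63.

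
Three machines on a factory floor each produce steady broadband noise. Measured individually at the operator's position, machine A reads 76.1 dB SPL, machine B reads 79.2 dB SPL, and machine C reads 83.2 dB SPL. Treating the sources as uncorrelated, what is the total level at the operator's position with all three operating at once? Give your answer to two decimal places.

Add the sources as powers (linear), then convert back to dB:
L_total = 10·log₁₀(10^(76.1/10) + 10^(79.2/10) + 10^(83.2/10)) = 10·log₁₀(332800000) = 85.22 dB SPL.

85.22 dB SPL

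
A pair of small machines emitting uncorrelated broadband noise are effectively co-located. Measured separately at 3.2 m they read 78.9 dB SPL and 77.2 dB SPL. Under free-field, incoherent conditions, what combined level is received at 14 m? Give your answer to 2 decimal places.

68.32 dB SPL

Combined at 3.2 m: 10·log₁₀(10^(78.9/10)+10^(77.2/10)) = 81.143 dB SPL.
Then apply −20·log₁₀(14/3.2) = -12.820 dB → 68.32 dB SPL.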